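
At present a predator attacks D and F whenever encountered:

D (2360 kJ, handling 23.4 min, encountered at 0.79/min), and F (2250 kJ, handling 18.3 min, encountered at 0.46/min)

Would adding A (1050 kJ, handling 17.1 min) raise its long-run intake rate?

No

On D and F alone, R = ΣλE/(1+Σλh) = 2899/27.9 = 103.9 kJ/min.
A: E/h = 1050/17.1 = 61.4 kJ/min.
61.4 < 103.9, so adding A would lower the average — exclude it.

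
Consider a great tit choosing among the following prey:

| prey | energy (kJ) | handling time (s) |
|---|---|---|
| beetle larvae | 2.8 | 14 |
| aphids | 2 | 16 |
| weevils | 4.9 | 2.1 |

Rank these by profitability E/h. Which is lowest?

aphids

Profitability E/h (kJ/s): beetle larvae = 2.8/14 = 0.2, aphids = 2/16 = 0.125, weevils = 4.9/2.1 = 2.33.
Ranked: weevils > beetle larvae > aphids.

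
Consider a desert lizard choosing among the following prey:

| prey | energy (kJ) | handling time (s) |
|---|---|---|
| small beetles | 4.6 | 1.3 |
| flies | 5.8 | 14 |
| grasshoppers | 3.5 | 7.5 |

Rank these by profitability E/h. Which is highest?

Profitability E/h (kJ/s): small beetles = 4.6/1.3 = 3.54, flies = 5.8/14 = 0.414, grasshoppers = 3.5/7.5 = 0.467.
Ranked: small beetles > grasshoppers > flies.

small beetles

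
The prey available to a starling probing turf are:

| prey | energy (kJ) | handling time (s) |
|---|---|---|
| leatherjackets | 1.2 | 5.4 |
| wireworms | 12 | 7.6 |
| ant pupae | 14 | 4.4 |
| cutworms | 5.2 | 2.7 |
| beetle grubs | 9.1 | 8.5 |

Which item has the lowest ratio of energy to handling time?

In descending order of E/h:
ant pupae: 14/4.4 = 3.18 kJ/s
cutworms: 5.2/2.7 = 1.93 kJ/s
wireworms: 12/7.6 = 1.58 kJ/s
beetle grubs: 9.1/8.5 = 1.07 kJ/s
leatherjackets: 1.2/5.4 = 0.222 kJ/s

leatherjackets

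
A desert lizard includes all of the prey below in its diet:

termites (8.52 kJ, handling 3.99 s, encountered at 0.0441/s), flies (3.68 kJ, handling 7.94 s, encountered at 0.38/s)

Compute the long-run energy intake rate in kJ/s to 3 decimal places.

R = Σλ_iE_i / (1 + Σλ_ih_i)
Numerator: 0.0441×8.52 + 0.38×3.68 = 1.774
Denominator: 1 + 0.0441×3.99 + 0.38×7.94 = 4.193
R = 1.774/4.193 = 0.4231 kJ/s

0.423 kJ/s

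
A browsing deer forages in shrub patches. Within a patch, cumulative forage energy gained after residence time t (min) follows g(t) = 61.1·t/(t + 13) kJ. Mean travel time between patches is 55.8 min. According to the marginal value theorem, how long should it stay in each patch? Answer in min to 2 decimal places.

26.93 min

Maximise g(t)/(T+t): set derivative to zero → g'(t)(T+t) = g(t).
g'(t) = 61.1·13/(t + 13)². Setting 61.1·13/(t+13)² = 61.1t/[(t+13)(55.8+t)] gives 13(55.8+t) = t(t+13), so t² = 13×55.8 = 725.4.
t* = √725.4 = 26.93 min.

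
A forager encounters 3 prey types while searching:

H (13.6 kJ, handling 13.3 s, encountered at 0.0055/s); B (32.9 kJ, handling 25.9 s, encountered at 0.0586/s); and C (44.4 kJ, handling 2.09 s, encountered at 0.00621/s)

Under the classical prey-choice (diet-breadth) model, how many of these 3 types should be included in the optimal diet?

3

Profitabilities (E/h, kJ/s): C 21.2, B 1.27, H 1.02. Add prey in this order while the next type's profitability exceeds the intake rate on those already taken.
Rate on top 1: 0.2722. B: 1.27 > 0.2722 → include.
Rate on top 2: 0.8708. H: 1.02 > 0.8708 → include.
Optimal diet: C, B, H — 3 of 3 types.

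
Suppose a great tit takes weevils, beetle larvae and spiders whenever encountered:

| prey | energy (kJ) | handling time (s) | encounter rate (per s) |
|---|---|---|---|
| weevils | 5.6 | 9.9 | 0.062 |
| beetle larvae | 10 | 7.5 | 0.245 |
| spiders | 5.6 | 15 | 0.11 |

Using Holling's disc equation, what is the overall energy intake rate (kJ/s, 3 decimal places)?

Energy encountered per unit search time: 0.062×5.6 + 0.245×10 + 0.11×5.6 = 3.413 kJ/s.
Handling time per unit search time: 0.062×9.9 + 0.245×7.5 + 0.11×15 = 4.101.
Rate = 3.413/(1 + 4.101) = 0.6691 kJ/s.

0.669 kJ/s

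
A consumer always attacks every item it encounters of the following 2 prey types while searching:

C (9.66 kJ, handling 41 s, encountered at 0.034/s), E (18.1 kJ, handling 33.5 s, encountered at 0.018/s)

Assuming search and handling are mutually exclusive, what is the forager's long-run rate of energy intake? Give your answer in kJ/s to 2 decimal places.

R = Σλ_iE_i / (1 + Σλ_ih_i)
Numerator: 0.034×9.66 + 0.018×18.1 = 0.6542
Denominator: 1 + 0.034×41 + 0.018×33.5 = 2.997
R = 0.6542/2.997 = 0.2183 kJ/s

0.22 kJ/s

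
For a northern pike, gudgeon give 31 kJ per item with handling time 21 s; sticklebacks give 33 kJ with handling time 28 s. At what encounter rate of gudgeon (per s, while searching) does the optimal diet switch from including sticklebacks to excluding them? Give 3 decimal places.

0.189 per s

At the threshold, the rate on gudgeon alone equals the profitability of sticklebacks: λ·31/(1 + λ·21) = 33/28 = 1.179.
Rearranging, λ(31 − 1.179×21) = 1.179, so λ = 1.179/6.25 = 0.1886 per s.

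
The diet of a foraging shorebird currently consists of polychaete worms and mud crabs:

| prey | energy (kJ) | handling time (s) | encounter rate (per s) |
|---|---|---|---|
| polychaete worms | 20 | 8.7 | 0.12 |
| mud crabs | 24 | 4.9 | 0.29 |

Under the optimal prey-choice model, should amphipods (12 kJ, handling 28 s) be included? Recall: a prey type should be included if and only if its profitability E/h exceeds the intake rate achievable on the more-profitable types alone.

No

Current rate: (0.12×20 + 0.29×24)/(1 + 0.12×8.7 + 0.29×4.9) = 2.701 kJ/s.
amphipods: E/h = 12/28 = 0.4286 kJ/s.
0.4286 < 2.701, so adding amphipods would lower the average — exclude it.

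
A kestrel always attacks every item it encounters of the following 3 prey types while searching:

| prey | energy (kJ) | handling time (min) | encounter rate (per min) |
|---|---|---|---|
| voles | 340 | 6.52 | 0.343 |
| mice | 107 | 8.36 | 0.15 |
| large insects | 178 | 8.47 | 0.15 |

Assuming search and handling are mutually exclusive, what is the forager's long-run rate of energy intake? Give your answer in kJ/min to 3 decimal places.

R = Σλ_iE_i / (1 + Σλ_ih_i)
Numerator: 0.343×340 + 0.15×107 + 0.15×178 = 159.4
Denominator: 1 + 0.343×6.52 + 0.15×8.36 + 0.15×8.47 = 5.761
R = 159.4/5.761 = 27.66 kJ/min

27.664 kJ/min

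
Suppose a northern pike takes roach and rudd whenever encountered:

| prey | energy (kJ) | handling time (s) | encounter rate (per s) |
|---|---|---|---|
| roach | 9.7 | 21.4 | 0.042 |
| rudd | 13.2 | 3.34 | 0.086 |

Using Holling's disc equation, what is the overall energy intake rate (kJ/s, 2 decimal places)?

0.71 kJ/s

Energy encountered per unit search time: 0.042×9.7 + 0.086×13.2 = 1.543 kJ/s.
Handling time per unit search time: 0.042×21.4 + 0.086×3.34 = 1.186.
Rate = 1.543/(1 + 1.186) = 0.7057 kJ/s.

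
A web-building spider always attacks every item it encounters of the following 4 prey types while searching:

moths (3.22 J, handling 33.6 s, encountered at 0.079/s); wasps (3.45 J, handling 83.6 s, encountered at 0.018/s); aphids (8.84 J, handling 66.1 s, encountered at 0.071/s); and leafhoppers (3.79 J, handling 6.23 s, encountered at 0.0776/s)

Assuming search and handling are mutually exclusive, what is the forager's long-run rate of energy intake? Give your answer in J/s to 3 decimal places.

R = (0.079×3.22 + 0.018×3.45 + 0.071×8.84 + 0.0776×3.79) / (1 + 0.079×33.6 + 0.018×83.6 + 0.071×66.1 + 0.0776×6.23) = 1.238/10.34 = 0.1198 J/s.

0.120 J/s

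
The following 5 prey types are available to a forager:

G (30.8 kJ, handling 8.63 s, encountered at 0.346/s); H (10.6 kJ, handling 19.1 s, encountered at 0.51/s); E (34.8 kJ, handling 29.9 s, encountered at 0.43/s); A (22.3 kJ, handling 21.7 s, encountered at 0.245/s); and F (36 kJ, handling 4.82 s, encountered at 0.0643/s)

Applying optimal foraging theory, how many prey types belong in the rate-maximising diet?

Profitabilities (E/h, kJ/s): F 7.47, G 3.57, E 1.16, A 1.03, H 0.555. Add prey in this order while the next type's profitability exceeds the intake rate on those already taken.
Rate on top 1: 1.767. G: 3.57 > 1.767 → include.
Rate on top 2: 3.02. E: 1.16 < 3.02 → exclude; stop.
Optimal diet: F, G — 2 of 5 types.

2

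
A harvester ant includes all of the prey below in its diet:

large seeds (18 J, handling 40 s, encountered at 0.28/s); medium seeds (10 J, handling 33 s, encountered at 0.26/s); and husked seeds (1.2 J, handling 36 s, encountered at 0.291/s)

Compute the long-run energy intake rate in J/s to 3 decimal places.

R = (0.28×18 + 0.26×10 + 0.291×1.2) / (1 + 0.28×40 + 0.26×33 + 0.291×36) = 7.989/31.26 = 0.2556 J/s.

0.256 J/s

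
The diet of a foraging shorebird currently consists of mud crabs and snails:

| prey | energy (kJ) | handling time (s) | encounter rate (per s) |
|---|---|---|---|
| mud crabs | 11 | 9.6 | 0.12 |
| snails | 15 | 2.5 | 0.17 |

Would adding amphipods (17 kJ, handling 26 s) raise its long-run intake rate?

On mud crabs and snails alone, R = ΣλE/(1+Σλh) = 3.87/2.577 = 1.502 kJ/s.
Profitability of amphipods: 17/26 = 0.6538 kJ/s.
0.6538 < 1.502, so adding amphipods would lower the average — exclude it.

No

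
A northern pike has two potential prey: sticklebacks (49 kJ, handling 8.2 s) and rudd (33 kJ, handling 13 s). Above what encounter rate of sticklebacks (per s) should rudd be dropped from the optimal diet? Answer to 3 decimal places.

0.090 per s

Drop rudd once their profitability E₂/h₂ falls below the rate achievable on sticklebacks alone: E₂/h₂ = λE₁/(1 + λh₁).
Solve for λ: λE₁h₂ = E₂(1 + λh₁) → λ(E₁h₂ − E₂h₁) = E₂ → λ = E₂/(E₁h₂ − E₂h₁).
λ = 33/(49×13 − 33×8.2) = 33/366.4 = 0.09007 per s.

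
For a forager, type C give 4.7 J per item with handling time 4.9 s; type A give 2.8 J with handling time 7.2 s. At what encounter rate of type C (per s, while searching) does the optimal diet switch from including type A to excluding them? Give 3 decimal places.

The zero-one rule: include type A iff E₂/h₂ > λE₁/(1+λh₁). Equality gives the switch point.
λE₁h₂ = E₂ + λE₂h₁ ⇒ λ = E₂/(E₁h₂ − E₂h₁) = 2.8/(33.84 − 13.72) = 0.1392 per s.

0.139 per s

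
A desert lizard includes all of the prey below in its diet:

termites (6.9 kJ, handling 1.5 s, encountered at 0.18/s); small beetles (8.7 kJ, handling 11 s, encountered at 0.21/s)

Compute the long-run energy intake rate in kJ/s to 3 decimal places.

0.857 kJ/s

R = (0.18×6.9 + 0.21×8.7) / (1 + 0.18×1.5 + 0.21×11) = 3.069/3.58 = 0.8573 kJ/s.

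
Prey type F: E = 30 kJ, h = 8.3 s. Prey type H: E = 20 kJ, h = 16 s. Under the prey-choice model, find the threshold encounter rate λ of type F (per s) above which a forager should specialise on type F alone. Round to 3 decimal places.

At the threshold, the rate on type F alone equals the profitability of type H: λ·30/(1 + λ·8.3) = 20/16 = 1.25.
Rearranging, λ(30 − 1.25×8.3) = 1.25, so λ = 1.25/19.62 = 0.06369 per s.

0.064 per s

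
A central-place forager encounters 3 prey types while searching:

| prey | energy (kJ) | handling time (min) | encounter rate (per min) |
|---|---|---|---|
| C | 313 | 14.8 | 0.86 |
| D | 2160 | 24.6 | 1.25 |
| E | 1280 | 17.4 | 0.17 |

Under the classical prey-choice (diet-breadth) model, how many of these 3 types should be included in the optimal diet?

1

Rank by E/h (kJ/min): D 87.8, E 73.6, C 21.1. Include each in turn until the next type's E/h falls below the running intake rate.
Rate on top 1: 85.04. E: 73.6 < 85.04 → exclude; stop.
Optimal diet: D — 1 of 3 types.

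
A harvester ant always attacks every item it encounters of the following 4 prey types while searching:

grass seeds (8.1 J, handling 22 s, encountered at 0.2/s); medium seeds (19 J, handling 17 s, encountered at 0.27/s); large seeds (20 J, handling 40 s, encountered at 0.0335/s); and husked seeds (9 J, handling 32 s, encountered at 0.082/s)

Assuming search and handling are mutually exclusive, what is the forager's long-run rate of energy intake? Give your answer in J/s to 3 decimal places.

Energy encountered per unit search time: 0.2×8.1 + 0.27×19 + 0.0335×20 + 0.082×9 = 8.158 J/s.
Handling time per unit search time: 0.2×22 + 0.27×17 + 0.0335×40 + 0.082×32 = 12.95.
Rate = 8.158/(1 + 12.95) = 0.5846 J/s.

0.585 J/s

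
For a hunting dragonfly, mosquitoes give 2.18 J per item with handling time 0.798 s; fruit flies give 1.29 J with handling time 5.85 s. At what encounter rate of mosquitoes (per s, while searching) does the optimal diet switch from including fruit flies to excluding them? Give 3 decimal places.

0.110 per s

The zero-one rule: include fruit flies iff E₂/h₂ > λE₁/(1+λh₁). Equality gives the switch point.
λE₁h₂ = E₂ + λE₂h₁ ⇒ λ = E₂/(E₁h₂ − E₂h₁) = 1.29/(12.75 − 1.029) = 0.11 per s.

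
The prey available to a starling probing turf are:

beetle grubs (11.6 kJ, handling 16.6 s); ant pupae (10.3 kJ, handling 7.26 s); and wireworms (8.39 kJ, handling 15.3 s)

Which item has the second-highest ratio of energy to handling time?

In descending order of E/h:
ant pupae: 10.3/7.26 = 1.42 kJ/s
beetle grubs: 11.6/16.6 = 0.699 kJ/s
wireworms: 8.39/15.3 = 0.548 kJ/s

beetle grubs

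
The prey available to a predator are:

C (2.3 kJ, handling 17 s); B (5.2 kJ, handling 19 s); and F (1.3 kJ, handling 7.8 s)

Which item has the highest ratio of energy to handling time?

B

In descending order of E/h:
B: 5.2/19 = 0.274 kJ/s
F: 1.3/7.8 = 0.167 kJ/s
C: 2.3/17 = 0.135 kJ/s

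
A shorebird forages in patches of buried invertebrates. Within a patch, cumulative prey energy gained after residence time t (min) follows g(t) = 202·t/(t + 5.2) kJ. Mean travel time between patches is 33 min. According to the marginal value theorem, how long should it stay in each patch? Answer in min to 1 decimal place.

By the marginal value theorem, leave when the instantaneous gain rate g'(t) equals the habitat-wide average g(t)/(T + t).
g'(t) = 202·5.2/(t + 5.2)². Setting 202·5.2/(t+5.2)² = 202t/[(t+5.2)(33+t)] gives 5.2(33+t) = t(t+5.2), so t² = 5.2×33 = 171.6.
t* = √171.6 = 13.1 min.

13.1 min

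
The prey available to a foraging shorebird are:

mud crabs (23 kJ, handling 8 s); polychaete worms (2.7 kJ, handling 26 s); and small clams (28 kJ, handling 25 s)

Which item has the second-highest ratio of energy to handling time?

small clams

Profitability E/h (kJ/s): mud crabs = 23/8 = 2.88, polychaete worms = 2.7/26 = 0.104, small clams = 28/25 = 1.12.
Ranked: mud crabs > small clams > polychaete worms.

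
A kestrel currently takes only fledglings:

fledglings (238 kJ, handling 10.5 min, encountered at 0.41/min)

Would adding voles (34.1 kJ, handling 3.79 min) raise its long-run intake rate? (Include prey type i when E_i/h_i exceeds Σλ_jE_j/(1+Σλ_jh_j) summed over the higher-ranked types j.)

No

On fledglings alone, R = ΣλE/(1+Σλh) = 97.58/5.305 = 18.39 kJ/min.
Profitability of voles: 34.1/3.79 = 8.997 kJ/min.
8.997 < 18.39, so adding voles would lower the average — exclude it.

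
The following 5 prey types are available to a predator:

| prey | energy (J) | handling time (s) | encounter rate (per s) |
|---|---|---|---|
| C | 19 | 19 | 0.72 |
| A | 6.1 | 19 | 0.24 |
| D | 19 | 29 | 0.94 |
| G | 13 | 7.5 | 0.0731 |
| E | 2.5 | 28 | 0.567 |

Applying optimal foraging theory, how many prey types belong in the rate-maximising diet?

Profitabilities (E/h, J/s): G 1.73, C 1, D 0.655, A 0.321, E 0.0893. Add prey in this order while the next type's profitability exceeds the intake rate on those already taken.
Rate on top 1: 0.6138. C: 1 > 0.6138 → include.
Rate on top 2: 0.9607. D: 0.655 < 0.9607 → exclude; stop.
Optimal diet: G, C — 2 of 5 types.

2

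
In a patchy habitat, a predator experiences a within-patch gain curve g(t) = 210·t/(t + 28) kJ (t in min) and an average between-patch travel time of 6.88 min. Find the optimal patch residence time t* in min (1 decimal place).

Maximise g(t)/(T+t): set derivative to zero → g'(t)(T+t) = g(t).
g'(t) = 210·28/(t + 28)². Setting 210·28/(t+28)² = 210t/[(t+28)(6.88+t)] gives 28(6.88+t) = t(t+28), so t² = 28×6.88 = 192.6.
t* = √192.6 = 13.88 min.

13.9 min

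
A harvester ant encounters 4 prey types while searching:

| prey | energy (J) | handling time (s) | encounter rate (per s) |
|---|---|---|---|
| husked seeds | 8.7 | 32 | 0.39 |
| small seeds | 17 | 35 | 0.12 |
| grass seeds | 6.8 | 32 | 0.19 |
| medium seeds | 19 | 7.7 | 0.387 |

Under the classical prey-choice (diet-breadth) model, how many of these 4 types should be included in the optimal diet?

Rank by E/h (J/s): medium seeds 2.47, small seeds 0.486, husked seeds 0.272, grass seeds 0.212. Include each in turn until the next type's E/h falls below the running intake rate.
Rate on top 1: 1.848. small seeds: 0.486 < 1.848 → exclude; stop.
Optimal diet: medium seeds — 1 of 4 types.

1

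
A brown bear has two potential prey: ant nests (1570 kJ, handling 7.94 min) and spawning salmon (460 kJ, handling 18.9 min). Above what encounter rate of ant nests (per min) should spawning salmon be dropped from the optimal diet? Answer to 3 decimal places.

0.018 per min

Drop spawning salmon once their profitability E₂/h₂ falls below the rate achievable on ant nests alone: E₂/h₂ = λE₁/(1 + λh₁).
Solve for λ: λE₁h₂ = E₂(1 + λh₁) → λ(E₁h₂ − E₂h₁) = E₂ → λ = E₂/(E₁h₂ − E₂h₁).
λ = 460/(1570×18.9 − 460×7.94) = 460/2.602e+04 = 0.01768 per min.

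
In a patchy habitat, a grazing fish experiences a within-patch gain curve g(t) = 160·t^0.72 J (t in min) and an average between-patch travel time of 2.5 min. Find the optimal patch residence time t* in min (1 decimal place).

Maximise g(t)/(T+t): set derivative to zero → g'(t)(T+t) = g(t).
g'(t) = 0.72·160·t^-0.28. Setting 0.72·160·t^-0.28 = 160·t^0.72/(2.5+t) gives 0.72(2.5+t) = t, so 0.28·t = 0.72×2.5.
t* = 0.72×2.5/0.28 = 6.429 min.

6.4 min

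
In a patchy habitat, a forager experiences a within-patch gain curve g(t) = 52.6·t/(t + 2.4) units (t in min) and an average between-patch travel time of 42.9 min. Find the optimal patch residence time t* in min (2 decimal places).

10.15 min

Maximise g(t)/(T+t): set derivative to zero → g'(t)(T+t) = g(t).
g'(t) = 52.6·2.4/(t + 2.4)². Setting 52.6·2.4/(t+2.4)² = 52.6t/[(t+2.4)(42.9+t)] gives 2.4(42.9+t) = t(t+2.4), so t² = 2.4×42.9 = 103.
t* = √103 = 10.15 min.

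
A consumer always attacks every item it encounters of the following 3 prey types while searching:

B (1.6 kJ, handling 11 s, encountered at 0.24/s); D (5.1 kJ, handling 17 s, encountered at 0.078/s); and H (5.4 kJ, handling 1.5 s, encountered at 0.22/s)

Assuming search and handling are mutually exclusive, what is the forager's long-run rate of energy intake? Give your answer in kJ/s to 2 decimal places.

0.37 kJ/s

R = Σλ_iE_i / (1 + Σλ_ih_i)
Numerator: 0.24×1.6 + 0.078×5.1 + 0.22×5.4 = 1.97
Denominator: 1 + 0.24×11 + 0.078×17 + 0.22×1.5 = 5.296
R = 1.97/5.296 = 0.3719 kJ/s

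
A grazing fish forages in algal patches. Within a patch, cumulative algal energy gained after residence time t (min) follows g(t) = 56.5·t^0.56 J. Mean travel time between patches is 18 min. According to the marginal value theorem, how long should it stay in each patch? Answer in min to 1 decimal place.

Optimal t* satisfies g'(t*) = g(t*)/(T + t*).
g'(t) = 0.56·56.5·t^-0.44. Setting 0.56·56.5·t^-0.44 = 56.5·t^0.56/(18+t) gives 0.56(18+t) = t, so 0.44·t = 0.56×18.
t* = 0.56×18/0.44 = 22.91 min.

22.9 min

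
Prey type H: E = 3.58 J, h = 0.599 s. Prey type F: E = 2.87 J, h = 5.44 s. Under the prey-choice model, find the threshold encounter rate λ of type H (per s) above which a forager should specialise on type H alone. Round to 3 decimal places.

0.162 per s

At the threshold, the rate on type H alone equals the profitability of type F: λ·3.58/(1 + λ·0.599) = 2.87/5.44 = 0.5276.
Rearranging, λ(3.58 − 0.5276×0.599) = 0.5276, so λ = 0.5276/3.264 = 0.1616 per s.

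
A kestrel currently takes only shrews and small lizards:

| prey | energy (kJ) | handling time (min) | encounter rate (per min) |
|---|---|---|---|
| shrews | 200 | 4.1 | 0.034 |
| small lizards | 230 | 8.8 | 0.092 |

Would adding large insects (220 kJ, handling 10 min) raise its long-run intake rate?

On shrews and small lizards alone, R = ΣλE/(1+Σλh) = 27.96/1.949 = 14.35 kJ/min.
large insects: E/h = 220/10 = 22 kJ/min.
Since 22 > R, including large insects increases the long-run rate.

Yes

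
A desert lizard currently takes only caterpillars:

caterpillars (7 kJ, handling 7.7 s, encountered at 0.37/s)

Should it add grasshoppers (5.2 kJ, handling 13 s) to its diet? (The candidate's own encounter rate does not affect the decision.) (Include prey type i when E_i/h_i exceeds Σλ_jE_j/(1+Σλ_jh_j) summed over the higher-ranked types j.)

Intake rate on the current diet: R = (0.37×7) / (1 + 0.37×7.7) = 2.59/3.849 = 0.6729 kJ/s.
Profitability of grasshoppers: 5.2/13 = 0.4 kJ/s.
0.4 < 0.6729, so adding grasshoppers would lower the average — exclude it.

No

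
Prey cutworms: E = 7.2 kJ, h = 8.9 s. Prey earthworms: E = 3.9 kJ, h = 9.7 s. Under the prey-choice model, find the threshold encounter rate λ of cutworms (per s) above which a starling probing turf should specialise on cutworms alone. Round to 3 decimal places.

0.111 per s

Drop earthworms once their profitability E₂/h₂ falls below the rate achievable on cutworms alone: E₂/h₂ = λE₁/(1 + λh₁).
Solve for λ: λE₁h₂ = E₂(1 + λh₁) → λ(E₁h₂ − E₂h₁) = E₂ → λ = E₂/(E₁h₂ − E₂h₁).
λ = 3.9/(7.2×9.7 − 3.9×8.9) = 3.9/35.13 = 0.111 per s.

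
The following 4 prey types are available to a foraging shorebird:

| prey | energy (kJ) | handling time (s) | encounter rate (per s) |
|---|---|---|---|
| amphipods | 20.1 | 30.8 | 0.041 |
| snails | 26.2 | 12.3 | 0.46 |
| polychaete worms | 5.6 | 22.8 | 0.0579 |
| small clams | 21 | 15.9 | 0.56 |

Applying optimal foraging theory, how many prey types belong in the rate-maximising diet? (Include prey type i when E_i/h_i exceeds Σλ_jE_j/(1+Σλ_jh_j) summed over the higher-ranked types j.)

E/h in descending order: snails 2.13, small clams 1.32, amphipods 0.653, polychaete worms 0.246 kJ/s. The optimal diet is the largest prefix of this list for which every included type satisfies E_i/h_i > R on the types above it.
Rate on top 1: 1.81. small clams: 1.32 < 1.81 → exclude; stop.
Optimal diet: snails — 1 of 4 types.

1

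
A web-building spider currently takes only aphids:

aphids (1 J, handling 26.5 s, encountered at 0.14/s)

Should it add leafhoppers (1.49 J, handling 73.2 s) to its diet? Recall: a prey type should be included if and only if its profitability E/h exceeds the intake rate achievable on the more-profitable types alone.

No

Intake rate on the current diet: R = (0.14×1) / (1 + 0.14×26.5) = 0.14/4.71 = 0.02972 J/s.
Profitability of leafhoppers: 1.49/73.2 = 0.02036 J/s.
Since 0.02036 < R, time spent handling leafhoppers is better spent searching.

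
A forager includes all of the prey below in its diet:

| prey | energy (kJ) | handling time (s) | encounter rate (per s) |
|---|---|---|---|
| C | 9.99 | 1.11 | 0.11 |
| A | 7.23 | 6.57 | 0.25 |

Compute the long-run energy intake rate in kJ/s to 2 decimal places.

Energy encountered per unit search time: 0.11×9.99 + 0.25×7.23 = 2.906 kJ/s.
Handling time per unit search time: 0.11×1.11 + 0.25×6.57 = 1.765.
Rate = 2.906/(1 + 1.765) = 1.051 kJ/s.

1.05 kJ/s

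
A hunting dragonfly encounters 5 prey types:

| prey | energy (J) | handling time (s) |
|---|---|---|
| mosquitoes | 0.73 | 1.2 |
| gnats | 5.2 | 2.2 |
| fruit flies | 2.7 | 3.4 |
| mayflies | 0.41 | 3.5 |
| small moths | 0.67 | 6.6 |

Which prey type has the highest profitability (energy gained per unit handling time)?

In descending order of E/h:
gnats: 5.2/2.2 = 2.36 J/s
fruit flies: 2.7/3.4 = 0.794 J/s
mosquitoes: 0.73/1.2 = 0.608 J/s
mayflies: 0.41/3.5 = 0.117 J/s
small moths: 0.67/6.6 = 0.102 J/s

gnats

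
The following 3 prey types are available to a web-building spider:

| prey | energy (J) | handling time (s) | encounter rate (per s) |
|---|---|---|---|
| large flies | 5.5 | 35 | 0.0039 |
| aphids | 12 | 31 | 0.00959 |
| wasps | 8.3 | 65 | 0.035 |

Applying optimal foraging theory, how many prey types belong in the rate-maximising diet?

3

Rank by E/h (J/s): aphids 0.387, large flies 0.157, wasps 0.128. Include each in turn until the next type's E/h falls below the running intake rate.
Rate on top 1: 0.08871. large flies: 0.157 > 0.08871 → include.
Rate on top 2: 0.09522. wasps: 0.128 > 0.09522 → include.
Optimal diet: aphids, large flies, wasps — 3 of 3 types.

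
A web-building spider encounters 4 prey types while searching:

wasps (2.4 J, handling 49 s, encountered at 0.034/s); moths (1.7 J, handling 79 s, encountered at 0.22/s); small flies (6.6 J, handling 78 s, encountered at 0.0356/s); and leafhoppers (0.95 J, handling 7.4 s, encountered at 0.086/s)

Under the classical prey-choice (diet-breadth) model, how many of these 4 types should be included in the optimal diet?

Profitabilities (E/h, J/s): leafhoppers 0.128, small flies 0.0846, wasps 0.049, moths 0.0215. Add prey in this order while the next type's profitability exceeds the intake rate on those already taken.
Rate on top 1: 0.04993. small flies: 0.0846 > 0.04993 → include.
Rate on top 2: 0.07175. wasps: 0.049 < 0.07175 → exclude; stop.
Optimal diet: leafhoppers, small flies — 2 of 4 types.

2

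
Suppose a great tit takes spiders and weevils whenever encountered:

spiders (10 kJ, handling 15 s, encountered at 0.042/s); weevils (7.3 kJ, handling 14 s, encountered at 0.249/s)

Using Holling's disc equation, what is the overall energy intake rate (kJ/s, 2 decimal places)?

Energy encountered per unit search time: 0.042×10 + 0.249×7.3 = 2.238 kJ/s.
Handling time per unit search time: 0.042×15 + 0.249×14 = 4.116.
Rate = 2.238/(1 + 4.116) = 0.4374 kJ/s.

0.44 kJ/s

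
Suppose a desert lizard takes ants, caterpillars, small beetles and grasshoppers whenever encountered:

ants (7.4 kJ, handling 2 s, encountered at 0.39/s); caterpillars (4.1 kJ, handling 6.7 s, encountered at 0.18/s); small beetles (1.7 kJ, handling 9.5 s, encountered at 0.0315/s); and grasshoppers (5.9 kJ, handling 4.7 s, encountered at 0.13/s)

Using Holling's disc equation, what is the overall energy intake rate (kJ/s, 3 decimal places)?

1.141 kJ/s

Energy encountered per unit search time: 0.39×7.4 + 0.18×4.1 + 0.0315×1.7 + 0.13×5.9 = 4.445 kJ/s.
Handling time per unit search time: 0.39×2 + 0.18×6.7 + 0.0315×9.5 + 0.13×4.7 = 2.896.
Rate = 4.445/(1 + 2.896) = 1.141 kJ/s.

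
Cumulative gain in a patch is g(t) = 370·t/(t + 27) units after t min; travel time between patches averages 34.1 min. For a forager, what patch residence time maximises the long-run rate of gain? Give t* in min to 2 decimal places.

30.34 min

By the marginal value theorem, leave when the instantaneous gain rate g'(t) equals the habitat-wide average g(t)/(T + t).
g'(t) = 370·27/(t + 27)². Setting 370·27/(t+27)² = 370t/[(t+27)(34.1+t)] gives 27(34.1+t) = t(t+27), so t² = 27×34.1 = 920.7.
t* = √920.7 = 30.34 min.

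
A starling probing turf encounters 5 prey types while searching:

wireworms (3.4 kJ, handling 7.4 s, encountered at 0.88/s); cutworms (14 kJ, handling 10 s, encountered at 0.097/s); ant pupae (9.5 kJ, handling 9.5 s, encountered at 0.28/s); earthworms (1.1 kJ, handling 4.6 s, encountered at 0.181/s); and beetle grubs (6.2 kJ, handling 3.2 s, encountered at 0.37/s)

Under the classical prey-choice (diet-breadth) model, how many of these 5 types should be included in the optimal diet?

Profitabilities (E/h, kJ/s): beetle grubs 1.94, cutworms 1.4, ant pupae 1, wireworms 0.459, earthworms 0.239. Add prey in this order while the next type's profitability exceeds the intake rate on those already taken.
Rate on top 1: 1.05. cutworms: 1.4 > 1.05 → include.
Rate on top 2: 1.158. ant pupae: 1 < 1.158 → exclude; stop.
Optimal diet: beetle grubs, cutworms — 2 of 5 types.

2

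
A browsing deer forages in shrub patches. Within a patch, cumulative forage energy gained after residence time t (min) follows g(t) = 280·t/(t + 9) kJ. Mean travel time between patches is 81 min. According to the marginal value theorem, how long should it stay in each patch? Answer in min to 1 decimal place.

Optimal t* satisfies g'(t*) = g(t*)/(T + t*).
g'(t) = 280·9/(t + 9)². Setting 280·9/(t+9)² = 280t/[(t+9)(81+t)] gives 9(81+t) = t(t+9), so t² = 9×81 = 729.
t* = √729 = 27 min.

27.0 min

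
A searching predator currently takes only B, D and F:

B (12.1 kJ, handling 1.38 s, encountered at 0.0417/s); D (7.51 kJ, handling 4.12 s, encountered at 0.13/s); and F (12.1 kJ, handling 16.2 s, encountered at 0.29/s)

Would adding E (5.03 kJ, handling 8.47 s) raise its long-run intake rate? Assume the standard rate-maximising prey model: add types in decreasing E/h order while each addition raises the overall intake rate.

Current rate: (0.0417×12.1 + 0.13×7.51 + 0.29×12.1)/(1 + 0.0417×1.38 + 0.13×4.12 + 0.29×16.2) = 0.7932 kJ/s.
Profitability of E: 5.03/8.47 = 0.5939 kJ/s.
0.5939 < 0.7932, so adding E would lower the average — exclude it.

No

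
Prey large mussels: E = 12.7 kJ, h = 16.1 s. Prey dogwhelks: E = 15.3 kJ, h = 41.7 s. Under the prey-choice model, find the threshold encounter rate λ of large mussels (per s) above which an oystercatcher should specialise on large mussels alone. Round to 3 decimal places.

At the threshold, the rate on large mussels alone equals the profitability of dogwhelks: λ·12.7/(1 + λ·16.1) = 15.3/41.7 = 0.3669.
Rearranging, λ(12.7 − 0.3669×16.1) = 0.3669, so λ = 0.3669/6.793 = 0.05401 per s.

0.054 per s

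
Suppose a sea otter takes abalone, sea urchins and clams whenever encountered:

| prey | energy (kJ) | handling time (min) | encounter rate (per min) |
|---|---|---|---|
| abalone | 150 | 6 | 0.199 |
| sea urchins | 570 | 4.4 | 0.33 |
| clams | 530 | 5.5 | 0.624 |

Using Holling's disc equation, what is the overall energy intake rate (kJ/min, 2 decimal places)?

77.52 kJ/min

R = Σλ_iE_i / (1 + Σλ_ih_i)
Numerator: 0.199×150 + 0.33×570 + 0.624×530 = 548.7
Denominator: 1 + 0.199×6 + 0.33×4.4 + 0.624×5.5 = 7.078
R = 548.7/7.078 = 77.52 kJ/min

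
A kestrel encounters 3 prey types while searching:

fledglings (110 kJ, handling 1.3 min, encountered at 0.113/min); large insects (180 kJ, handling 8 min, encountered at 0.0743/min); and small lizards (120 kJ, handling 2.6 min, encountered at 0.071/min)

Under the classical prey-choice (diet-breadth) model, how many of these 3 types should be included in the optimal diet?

Profitabilities (E/h, kJ/min): fledglings 84.6, small lizards 46.2, large insects 22.5. Add prey in this order while the next type's profitability exceeds the intake rate on those already taken.
Rate on top 1: 10.84. small lizards: 46.2 > 10.84 → include.
Rate on top 2: 15.73. large insects: 22.5 > 15.73 → include.
Optimal diet: fledglings, small lizards, large insects — 3 of 3 types.

3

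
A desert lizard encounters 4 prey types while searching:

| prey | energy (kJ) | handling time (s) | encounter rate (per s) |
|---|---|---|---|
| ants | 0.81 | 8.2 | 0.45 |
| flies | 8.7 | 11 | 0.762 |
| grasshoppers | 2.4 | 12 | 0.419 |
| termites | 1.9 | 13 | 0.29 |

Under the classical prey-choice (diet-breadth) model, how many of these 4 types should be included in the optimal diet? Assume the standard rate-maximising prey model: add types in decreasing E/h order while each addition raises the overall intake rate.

1

Profitabilities (E/h, kJ/s): flies 0.791, grasshoppers 0.2, termites 0.146, ants 0.0988. Add prey in this order while the next type's profitability exceeds the intake rate on those already taken.
Rate on top 1: 0.7066. grasshoppers: 0.2 < 0.7066 → exclude; stop.
Optimal diet: flies — 1 of 4 types.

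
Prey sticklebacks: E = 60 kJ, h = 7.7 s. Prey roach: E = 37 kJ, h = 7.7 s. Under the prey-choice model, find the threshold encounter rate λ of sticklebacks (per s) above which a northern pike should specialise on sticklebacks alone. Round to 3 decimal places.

At the threshold, the rate on sticklebacks alone equals the profitability of roach: λ·60/(1 + λ·7.7) = 37/7.7 = 4.805.
Rearranging, λ(60 − 4.805×7.7) = 4.805, so λ = 4.805/23 = 0.2089 per s.

0.209 per s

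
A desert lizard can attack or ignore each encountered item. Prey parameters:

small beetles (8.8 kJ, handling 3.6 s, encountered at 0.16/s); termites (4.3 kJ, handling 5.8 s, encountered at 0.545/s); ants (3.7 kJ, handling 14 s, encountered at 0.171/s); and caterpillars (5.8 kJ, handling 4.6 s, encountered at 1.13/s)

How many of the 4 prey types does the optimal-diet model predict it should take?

Profitabilities (E/h, kJ/s): small beetles 2.44, caterpillars 1.26, termites 0.741, ants 0.264. Add prey in this order while the next type's profitability exceeds the intake rate on those already taken.
Rate on top 1: 0.8934. caterpillars: 1.26 > 0.8934 → include.
Rate on top 2: 1.175. termites: 0.741 < 1.175 → exclude; stop.
Optimal diet: small beetles, caterpillars — 2 of 4 types.

2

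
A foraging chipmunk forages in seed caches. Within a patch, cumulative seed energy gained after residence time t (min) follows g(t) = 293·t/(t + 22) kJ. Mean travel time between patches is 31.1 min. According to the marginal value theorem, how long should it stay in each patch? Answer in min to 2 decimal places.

Optimal t* satisfies g'(t*) = g(t*)/(T + t*).
g'(t) = 293·22/(t + 22)². Setting 293·22/(t+22)² = 293t/[(t+22)(31.1+t)] gives 22(31.1+t) = t(t+22), so t² = 22×31.1 = 684.2.
t* = √684.2 = 26.16 min.

26.16 min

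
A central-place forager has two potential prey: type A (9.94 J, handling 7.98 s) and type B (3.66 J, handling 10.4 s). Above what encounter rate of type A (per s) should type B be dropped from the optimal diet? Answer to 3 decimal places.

Drop type B once their profitability E₂/h₂ falls below the rate achievable on type A alone: E₂/h₂ = λE₁/(1 + λh₁).
Solve for λ: λE₁h₂ = E₂(1 + λh₁) → λ(E₁h₂ − E₂h₁) = E₂ → λ = E₂/(E₁h₂ − E₂h₁).
λ = 3.66/(9.94×10.4 − 3.66×7.98) = 3.66/74.17 = 0.04935 per s.

0.049 per s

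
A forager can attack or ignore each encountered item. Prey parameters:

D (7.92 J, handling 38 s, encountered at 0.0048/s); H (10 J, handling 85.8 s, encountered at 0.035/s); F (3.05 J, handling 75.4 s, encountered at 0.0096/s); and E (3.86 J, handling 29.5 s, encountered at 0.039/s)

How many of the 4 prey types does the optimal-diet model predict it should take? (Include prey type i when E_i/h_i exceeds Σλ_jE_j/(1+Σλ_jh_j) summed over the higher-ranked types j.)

E/h in descending order: D 0.208, E 0.131, H 0.117, F 0.0405 J/s. The optimal diet is the largest prefix of this list for which every included type satisfies E_i/h_i > R on the types above it.
Rate on top 1: 0.03215. E: 0.131 > 0.03215 → include.
Rate on top 2: 0.08082. H: 0.117 > 0.08082 → include.
Rate on top 3: 0.1009. F: 0.0405 < 0.1009 → exclude; stop.
Optimal diet: D, E, H — 3 of 4 types.

3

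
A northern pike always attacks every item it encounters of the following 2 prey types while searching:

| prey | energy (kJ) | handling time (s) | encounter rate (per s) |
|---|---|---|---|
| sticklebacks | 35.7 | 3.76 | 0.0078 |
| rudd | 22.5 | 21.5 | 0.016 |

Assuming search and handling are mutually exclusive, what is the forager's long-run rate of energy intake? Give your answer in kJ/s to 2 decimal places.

0.46 kJ/s

Energy encountered per unit search time: 0.0078×35.7 + 0.016×22.5 = 0.6385 kJ/s.
Handling time per unit search time: 0.0078×3.76 + 0.016×21.5 = 0.3733.
Rate = 0.6385/(1 + 0.3733) = 0.4649 kJ/s.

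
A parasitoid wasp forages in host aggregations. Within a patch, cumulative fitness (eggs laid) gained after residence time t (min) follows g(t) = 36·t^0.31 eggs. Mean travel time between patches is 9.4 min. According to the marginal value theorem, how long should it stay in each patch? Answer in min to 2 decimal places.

4.22 min

Optimal t* satisfies g'(t*) = g(t*)/(T + t*).
g'(t) = 0.31·36·t^-0.69. Setting 0.31·36·t^-0.69 = 36·t^0.31/(9.4+t) gives 0.31(9.4+t) = t, so 0.69·t = 0.31×9.4.
t* = 0.31×9.4/0.69 = 4.223 min.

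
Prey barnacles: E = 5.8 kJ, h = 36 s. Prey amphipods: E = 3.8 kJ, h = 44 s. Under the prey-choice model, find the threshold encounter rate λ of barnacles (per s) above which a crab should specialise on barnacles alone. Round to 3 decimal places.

At the threshold, the rate on barnacles alone equals the profitability of amphipods: λ·5.8/(1 + λ·36) = 3.8/44 = 0.08636.
Rearranging, λ(5.8 − 0.08636×36) = 0.08636, so λ = 0.08636/2.691 = 0.03209 per s.

0.032 per s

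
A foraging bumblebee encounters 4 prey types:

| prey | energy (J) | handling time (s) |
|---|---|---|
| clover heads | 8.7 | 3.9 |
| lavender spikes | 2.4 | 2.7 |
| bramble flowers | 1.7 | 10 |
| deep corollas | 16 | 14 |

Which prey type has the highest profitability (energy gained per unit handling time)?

Profitability E/h (J/s): clover heads = 8.7/3.9 = 2.23, lavender spikes = 2.4/2.7 = 0.889, bramble flowers = 1.7/10 = 0.17, deep corollas = 16/14 = 1.14.
Ranked: clover heads > deep corollas > lavender spikes > bramble flowers.

clover heads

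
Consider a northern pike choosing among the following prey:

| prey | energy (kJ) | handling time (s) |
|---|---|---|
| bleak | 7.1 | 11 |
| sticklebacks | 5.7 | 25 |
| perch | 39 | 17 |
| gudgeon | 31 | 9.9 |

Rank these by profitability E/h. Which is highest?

gudgeon

In descending order of E/h:
gudgeon: 31/9.9 = 3.13 kJ/s
perch: 39/17 = 2.29 kJ/s
bleak: 7.1/11 = 0.645 kJ/s
sticklebacks: 5.7/25 = 0.228 kJ/s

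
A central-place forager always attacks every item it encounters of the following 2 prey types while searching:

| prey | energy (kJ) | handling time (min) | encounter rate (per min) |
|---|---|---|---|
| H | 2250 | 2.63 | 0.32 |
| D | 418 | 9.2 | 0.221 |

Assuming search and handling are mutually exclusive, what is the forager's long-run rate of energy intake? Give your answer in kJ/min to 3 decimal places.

R = Σλ_iE_i / (1 + Σλ_ih_i)
Numerator: 0.32×2250 + 0.221×418 = 812.4
Denominator: 1 + 0.32×2.63 + 0.221×9.2 = 3.875
R = 812.4/3.875 = 209.7 kJ/min

209.657 kJ/min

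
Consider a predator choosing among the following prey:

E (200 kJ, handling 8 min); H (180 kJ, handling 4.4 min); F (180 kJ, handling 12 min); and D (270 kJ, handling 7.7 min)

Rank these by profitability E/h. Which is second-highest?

In descending order of E/h:
H: 180/4.4 = 40.9 kJ/min
D: 270/7.7 = 35.1 kJ/min
E: 200/8 = 25 kJ/min
F: 180/12 = 15 kJ/min

D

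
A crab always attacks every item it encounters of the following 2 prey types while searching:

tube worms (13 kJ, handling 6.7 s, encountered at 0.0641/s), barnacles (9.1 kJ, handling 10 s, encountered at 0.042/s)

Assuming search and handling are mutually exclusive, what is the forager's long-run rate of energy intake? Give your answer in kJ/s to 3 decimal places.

R = (0.0641×13 + 0.042×9.1) / (1 + 0.0641×6.7 + 0.042×10) = 1.216/1.849 = 0.6572 kJ/s.

0.657 kJ/s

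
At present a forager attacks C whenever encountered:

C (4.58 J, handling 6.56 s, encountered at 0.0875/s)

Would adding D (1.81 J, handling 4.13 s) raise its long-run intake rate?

Current rate: (0.0875×4.58)/(1 + 0.0875×6.56) = 0.2546 J/s.
Profitability of D: 1.81/4.13 = 0.4383 J/s.
Since 0.4383 > R, including D increases the long-run rate.

Yes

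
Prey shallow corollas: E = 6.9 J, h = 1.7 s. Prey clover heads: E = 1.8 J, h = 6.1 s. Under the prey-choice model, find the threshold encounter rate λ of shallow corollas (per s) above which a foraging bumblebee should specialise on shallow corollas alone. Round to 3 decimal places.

At the threshold, the rate on shallow corollas alone equals the profitability of clover heads: λ·6.9/(1 + λ·1.7) = 1.8/6.1 = 0.2951.
Rearranging, λ(6.9 − 0.2951×1.7) = 0.2951, so λ = 0.2951/6.398 = 0.04612 per s.

0.046 per s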